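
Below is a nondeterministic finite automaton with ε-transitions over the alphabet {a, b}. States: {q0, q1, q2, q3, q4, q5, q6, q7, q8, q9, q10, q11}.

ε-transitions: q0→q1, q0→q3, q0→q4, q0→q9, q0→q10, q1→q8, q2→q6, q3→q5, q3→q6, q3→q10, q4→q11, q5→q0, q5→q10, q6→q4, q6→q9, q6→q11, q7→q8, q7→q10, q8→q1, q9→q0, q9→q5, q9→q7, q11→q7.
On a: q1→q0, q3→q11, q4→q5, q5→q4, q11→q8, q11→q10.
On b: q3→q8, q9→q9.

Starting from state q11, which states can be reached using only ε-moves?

Start with {q11}.
From q11 via ε: add q7.
From q7 via ε: add q8, q10.
From q8 via ε: add q1.
No new states can be added; the closed set is {q1, q7, q8, q10, q11}.

{q1, q7, q8, q10, q11}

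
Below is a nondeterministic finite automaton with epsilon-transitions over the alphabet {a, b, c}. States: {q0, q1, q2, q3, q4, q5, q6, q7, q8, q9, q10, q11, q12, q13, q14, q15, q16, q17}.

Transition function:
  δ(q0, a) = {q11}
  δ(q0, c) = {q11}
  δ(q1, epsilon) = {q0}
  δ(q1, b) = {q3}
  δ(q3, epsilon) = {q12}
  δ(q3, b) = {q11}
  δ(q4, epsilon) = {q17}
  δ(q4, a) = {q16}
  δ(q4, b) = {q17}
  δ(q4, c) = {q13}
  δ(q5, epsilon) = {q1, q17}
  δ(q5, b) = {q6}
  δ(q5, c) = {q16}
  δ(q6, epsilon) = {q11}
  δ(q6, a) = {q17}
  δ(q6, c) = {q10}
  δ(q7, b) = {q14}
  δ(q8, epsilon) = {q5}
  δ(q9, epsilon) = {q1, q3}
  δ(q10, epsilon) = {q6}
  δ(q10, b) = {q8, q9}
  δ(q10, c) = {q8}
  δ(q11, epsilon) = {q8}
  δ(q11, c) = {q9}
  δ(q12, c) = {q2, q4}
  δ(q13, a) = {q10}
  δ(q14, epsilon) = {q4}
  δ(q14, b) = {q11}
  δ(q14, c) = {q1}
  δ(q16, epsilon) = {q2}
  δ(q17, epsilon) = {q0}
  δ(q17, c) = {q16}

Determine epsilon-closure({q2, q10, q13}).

Start with {q2, q10, q13}.
From q10 via epsilon: add q6.
From q6 via epsilon: add q11.
From q11 via epsilon: add q8.
From q8 via epsilon: add q5.
From q5 via epsilon: add q1, q17.
From q1 via epsilon: add q0.
No new states can be added; the closed set is {q0, q1, q2, q5, q6, q8, q10, q11, q13, q17}.

{q0, q1, q2, q5, q6, q8, q10, q11, q13, q17}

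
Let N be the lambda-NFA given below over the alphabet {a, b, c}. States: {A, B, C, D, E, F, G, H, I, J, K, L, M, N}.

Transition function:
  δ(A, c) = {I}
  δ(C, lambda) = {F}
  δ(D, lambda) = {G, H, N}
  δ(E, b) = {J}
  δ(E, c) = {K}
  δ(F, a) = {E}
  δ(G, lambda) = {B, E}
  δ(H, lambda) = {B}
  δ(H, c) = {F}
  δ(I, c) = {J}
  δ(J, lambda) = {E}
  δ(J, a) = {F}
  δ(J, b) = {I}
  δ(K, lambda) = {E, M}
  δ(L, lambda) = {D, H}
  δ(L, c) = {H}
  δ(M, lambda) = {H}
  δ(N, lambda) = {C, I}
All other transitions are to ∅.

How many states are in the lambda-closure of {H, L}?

10

Start with {H, L}.
From H via lambda: add B.
From L via lambda: add D.
From D via lambda: add G, N.
From G via lambda: add E.
From N via lambda: add C, I.
From C via lambda: add F.
lambda-closure = {B, C, D, E, F, G, H, I, L, N}, which has 10 states.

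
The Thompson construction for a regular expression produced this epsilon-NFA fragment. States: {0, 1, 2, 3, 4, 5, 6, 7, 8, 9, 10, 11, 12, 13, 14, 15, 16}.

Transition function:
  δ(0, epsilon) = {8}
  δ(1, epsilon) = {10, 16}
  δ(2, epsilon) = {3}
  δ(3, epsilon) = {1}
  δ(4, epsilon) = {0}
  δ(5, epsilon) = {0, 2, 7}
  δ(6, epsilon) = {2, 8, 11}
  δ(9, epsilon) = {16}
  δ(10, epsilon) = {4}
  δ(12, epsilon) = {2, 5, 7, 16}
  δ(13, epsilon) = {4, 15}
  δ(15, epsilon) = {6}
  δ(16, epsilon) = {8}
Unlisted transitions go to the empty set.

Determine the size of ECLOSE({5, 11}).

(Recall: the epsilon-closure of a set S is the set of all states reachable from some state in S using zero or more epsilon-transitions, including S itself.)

11

Start with {5, 11}.
From 5 via epsilon: add 0, 2, 7.
From 0 via epsilon: add 8.
From 2 via epsilon: add 3.
From 3 via epsilon: add 1.
From 1 via epsilon: add 10, 16.
From 10 via epsilon: add 4.
epsilon-closure = {0, 1, 2, 3, 4, 5, 7, 8, 10, 11, 16}, which has 11 states.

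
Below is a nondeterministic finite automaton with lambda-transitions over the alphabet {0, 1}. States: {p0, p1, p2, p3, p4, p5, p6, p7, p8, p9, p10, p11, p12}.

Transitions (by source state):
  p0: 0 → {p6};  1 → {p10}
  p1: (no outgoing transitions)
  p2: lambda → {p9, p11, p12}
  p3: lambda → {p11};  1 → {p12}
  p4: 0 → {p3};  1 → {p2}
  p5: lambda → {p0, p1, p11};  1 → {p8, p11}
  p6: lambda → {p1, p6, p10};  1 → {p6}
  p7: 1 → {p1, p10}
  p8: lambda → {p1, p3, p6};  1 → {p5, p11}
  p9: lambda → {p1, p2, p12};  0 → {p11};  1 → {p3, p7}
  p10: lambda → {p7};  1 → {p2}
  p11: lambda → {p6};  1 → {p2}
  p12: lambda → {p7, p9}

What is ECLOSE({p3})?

Start with {p3}.
From p3 via lambda: add p11.
From p11 via lambda: add p6.
From p6 via lambda: add p1, p10.
From p10 via lambda: add p7.
No new states can be added; the closed set is {p1, p3, p6, p7, p10, p11}.

{p1, p3, p6, p7, p10, p11}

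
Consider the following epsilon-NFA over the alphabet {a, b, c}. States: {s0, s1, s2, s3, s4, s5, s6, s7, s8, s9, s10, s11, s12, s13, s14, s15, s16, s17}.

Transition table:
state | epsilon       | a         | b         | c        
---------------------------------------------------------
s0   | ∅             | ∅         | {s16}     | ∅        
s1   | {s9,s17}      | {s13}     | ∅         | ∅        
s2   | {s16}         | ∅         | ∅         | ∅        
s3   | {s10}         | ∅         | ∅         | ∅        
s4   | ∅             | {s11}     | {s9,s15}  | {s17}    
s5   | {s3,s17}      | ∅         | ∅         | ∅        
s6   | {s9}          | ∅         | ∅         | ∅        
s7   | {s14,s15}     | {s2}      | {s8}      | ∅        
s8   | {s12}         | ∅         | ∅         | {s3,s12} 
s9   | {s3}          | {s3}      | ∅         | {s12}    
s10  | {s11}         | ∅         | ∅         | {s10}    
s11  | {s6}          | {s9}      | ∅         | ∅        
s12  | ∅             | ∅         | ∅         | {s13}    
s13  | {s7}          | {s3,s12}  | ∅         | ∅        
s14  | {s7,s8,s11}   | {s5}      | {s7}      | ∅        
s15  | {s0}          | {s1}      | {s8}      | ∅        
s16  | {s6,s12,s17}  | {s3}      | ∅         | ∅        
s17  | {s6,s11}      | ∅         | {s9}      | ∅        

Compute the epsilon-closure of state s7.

Start with {s7}.
From s7 via epsilon: add s14, s15.
From s14 via epsilon: add s8, s11.
From s15 via epsilon: add s0.
From s8 via epsilon: add s12.
From s11 via epsilon: add s6.
From s6 via epsilon: add s9.
From s9 via epsilon: add s3.
From s3 via epsilon: add s10.
No new states can be added; the closed set is {s0, s3, s6, s7, s8, s9, s10, s11, s12, s14, s15}.

{s0, s3, s6, s7, s8, s9, s10, s11, s12, s14, s15}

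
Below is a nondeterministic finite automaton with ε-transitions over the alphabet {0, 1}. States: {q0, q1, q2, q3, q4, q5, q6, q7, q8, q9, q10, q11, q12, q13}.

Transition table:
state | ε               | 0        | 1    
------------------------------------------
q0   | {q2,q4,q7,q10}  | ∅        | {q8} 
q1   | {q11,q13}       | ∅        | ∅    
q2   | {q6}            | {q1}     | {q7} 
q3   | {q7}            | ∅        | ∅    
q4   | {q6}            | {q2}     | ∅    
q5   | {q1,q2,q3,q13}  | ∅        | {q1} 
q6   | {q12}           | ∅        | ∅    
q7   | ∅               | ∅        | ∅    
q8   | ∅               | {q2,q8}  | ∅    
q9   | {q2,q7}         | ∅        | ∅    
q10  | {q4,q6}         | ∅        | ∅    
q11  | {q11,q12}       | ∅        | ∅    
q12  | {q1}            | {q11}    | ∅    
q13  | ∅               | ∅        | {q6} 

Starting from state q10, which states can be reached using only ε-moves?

Start with {q10}.
From q10 via ε: add q4, q6.
From q6 via ε: add q12.
From q12 via ε: add q1.
From q1 via ε: add q11, q13.
No new states can be added; the closed set is {q1, q4, q6, q10, q11, q12, q13}.

{q1, q4, q6, q10, q11, q12, q13}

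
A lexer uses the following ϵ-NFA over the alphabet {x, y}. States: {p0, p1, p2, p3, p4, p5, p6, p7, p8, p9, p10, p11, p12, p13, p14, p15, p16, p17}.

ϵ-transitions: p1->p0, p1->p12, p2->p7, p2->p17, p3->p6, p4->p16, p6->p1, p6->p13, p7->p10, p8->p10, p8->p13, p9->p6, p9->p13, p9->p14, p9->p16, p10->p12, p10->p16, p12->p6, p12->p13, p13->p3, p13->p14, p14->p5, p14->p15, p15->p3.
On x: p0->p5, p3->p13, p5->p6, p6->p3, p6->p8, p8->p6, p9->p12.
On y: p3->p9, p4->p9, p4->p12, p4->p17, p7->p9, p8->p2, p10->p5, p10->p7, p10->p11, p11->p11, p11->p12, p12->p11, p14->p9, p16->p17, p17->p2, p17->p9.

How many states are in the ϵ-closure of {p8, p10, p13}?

Start with {p8, p10, p13}.
From p10 via ϵ: add p12, p16.
From p13 via ϵ: add p3, p14.
From p3 via ϵ: add p6.
From p14 via ϵ: add p5, p15.
From p6 via ϵ: add p1.
From p1 via ϵ: add p0.
ϵ-closure = {p0, p1, p3, p5, p6, p8, p10, p12, p13, p14, p15, p16}, which has 12 states.

12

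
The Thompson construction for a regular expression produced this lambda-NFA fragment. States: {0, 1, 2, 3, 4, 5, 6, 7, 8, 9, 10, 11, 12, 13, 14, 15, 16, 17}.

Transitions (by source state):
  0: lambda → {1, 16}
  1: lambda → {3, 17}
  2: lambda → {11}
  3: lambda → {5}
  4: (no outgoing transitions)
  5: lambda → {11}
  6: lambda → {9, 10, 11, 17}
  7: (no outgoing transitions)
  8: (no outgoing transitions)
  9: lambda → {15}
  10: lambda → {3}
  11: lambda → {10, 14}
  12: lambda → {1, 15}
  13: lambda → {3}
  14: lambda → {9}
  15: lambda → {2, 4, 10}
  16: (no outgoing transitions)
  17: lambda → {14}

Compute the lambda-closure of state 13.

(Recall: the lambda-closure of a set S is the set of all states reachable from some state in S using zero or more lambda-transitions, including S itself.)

Start with {13}.
From 13 via lambda: add 3.
From 3 via lambda: add 5.
From 5 via lambda: add 11.
From 11 via lambda: add 10, 14.
From 14 via lambda: add 9.
From 9 via lambda: add 15.
From 15 via lambda: add 2, 4.
No new states can be added; the closed set is {2, 3, 4, 5, 9, 10, 11, 13, 14, 15}.

{2, 3, 4, 5, 9, 10, 11, 13, 14, 15}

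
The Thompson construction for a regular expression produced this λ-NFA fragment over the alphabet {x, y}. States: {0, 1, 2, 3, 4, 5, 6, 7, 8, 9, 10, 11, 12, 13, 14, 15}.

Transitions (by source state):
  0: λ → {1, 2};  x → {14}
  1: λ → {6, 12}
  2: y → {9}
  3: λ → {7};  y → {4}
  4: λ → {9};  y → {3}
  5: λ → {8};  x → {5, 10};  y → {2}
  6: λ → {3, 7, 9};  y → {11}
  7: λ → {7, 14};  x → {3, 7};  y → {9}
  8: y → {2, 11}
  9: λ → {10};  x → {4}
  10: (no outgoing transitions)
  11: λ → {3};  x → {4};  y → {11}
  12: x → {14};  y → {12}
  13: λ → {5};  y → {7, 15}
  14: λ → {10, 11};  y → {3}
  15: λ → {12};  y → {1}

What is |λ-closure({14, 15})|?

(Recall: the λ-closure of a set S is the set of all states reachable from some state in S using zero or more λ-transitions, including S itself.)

7

Start with {14, 15}.
From 14 via λ: add 10, 11.
From 15 via λ: add 12.
From 11 via λ: add 3.
From 3 via λ: add 7.
λ-closure = {3, 7, 10, 11, 12, 14, 15}, which has 7 states.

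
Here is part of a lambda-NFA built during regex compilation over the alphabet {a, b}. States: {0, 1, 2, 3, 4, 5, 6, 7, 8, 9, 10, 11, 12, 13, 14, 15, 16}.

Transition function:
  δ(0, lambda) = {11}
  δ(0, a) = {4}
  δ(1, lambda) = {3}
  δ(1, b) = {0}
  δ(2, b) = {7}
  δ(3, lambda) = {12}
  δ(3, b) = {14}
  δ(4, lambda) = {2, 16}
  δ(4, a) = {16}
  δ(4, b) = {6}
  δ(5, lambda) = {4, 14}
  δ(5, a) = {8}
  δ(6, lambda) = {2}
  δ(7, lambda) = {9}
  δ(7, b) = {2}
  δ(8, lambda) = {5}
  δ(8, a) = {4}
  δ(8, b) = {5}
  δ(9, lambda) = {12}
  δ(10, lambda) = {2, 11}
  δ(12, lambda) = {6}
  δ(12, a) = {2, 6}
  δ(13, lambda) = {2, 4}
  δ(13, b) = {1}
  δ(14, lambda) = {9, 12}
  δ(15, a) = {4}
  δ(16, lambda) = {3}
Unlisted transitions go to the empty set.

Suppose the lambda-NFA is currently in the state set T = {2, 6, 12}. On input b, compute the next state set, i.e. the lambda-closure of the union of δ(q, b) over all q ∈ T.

2 on b → {7}.
No b-transition from 6, 12.
Union after reading b: {7}.
Now take the lambda-closure:
From 7 via lambda: add 9.
From 9 via lambda: add 12.
From 12 via lambda: add 6.
From 6 via lambda: add 2.
No new states can be added; the closed set is {2, 6, 7, 9, 12}.

{2, 6, 7, 9, 12}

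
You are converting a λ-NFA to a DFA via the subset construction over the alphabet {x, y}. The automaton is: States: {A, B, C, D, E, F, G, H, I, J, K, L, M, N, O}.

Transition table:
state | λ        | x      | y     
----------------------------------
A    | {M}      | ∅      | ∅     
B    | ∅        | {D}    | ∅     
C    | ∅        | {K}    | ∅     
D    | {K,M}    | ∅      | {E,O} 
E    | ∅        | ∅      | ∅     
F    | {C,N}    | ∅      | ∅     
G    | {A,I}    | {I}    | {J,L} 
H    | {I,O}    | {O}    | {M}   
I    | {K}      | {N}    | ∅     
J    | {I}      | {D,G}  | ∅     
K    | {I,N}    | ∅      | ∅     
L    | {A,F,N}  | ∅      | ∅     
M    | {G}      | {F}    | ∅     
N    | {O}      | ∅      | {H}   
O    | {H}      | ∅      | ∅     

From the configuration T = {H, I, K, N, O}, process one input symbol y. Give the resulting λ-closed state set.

{A, G, H, I, K, M, N, O}

H on y → {M}.
N on y → {H}.
No y-transition from I, K, O.
Union after reading y: {H, M}.
Now take the λ-closure:
From H via λ: add I, O.
From M via λ: add G.
From G via λ: add A.
From I via λ: add K.
From K via λ: add N.
No new states can be added; the closed set is {A, G, H, I, K, M, N, O}.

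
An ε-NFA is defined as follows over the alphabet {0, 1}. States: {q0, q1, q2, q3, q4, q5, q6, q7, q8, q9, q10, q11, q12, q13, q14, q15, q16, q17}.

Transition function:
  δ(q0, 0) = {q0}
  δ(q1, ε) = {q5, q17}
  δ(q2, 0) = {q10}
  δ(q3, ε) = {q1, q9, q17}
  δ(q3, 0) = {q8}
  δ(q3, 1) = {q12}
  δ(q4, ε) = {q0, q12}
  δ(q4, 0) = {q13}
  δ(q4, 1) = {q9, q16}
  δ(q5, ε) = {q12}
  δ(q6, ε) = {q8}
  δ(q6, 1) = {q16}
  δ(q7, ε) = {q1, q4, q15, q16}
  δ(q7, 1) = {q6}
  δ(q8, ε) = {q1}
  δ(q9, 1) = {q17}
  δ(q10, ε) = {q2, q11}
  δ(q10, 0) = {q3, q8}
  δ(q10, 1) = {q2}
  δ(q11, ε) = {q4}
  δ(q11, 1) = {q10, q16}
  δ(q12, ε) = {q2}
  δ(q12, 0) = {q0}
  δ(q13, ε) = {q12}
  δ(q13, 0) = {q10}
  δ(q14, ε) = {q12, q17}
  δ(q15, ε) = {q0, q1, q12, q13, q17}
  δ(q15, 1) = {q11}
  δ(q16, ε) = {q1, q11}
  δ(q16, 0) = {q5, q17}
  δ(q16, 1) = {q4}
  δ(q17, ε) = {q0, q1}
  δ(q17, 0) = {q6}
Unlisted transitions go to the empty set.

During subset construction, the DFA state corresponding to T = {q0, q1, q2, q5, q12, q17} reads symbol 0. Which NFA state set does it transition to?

{q0, q1, q2, q4, q5, q6, q8, q10, q11, q12, q17}

q0 on 0 → {q0}.
q2 on 0 → {q10}.
q12 on 0 → {q0}.
q17 on 0 → {q6}.
No 0-transition from q1, q5.
Union after reading 0: {q0, q6, q10}.
Now take the ε-closure:
From q6 via ε: add q8.
From q10 via ε: add q2, q11.
From q8 via ε: add q1.
From q11 via ε: add q4.
From q1 via ε: add q5, q17.
From q4 via ε: add q12.
No new states can be added; the closed set is {q0, q1, q2, q4, q5, q6, q8, q10, q11, q12, q17}.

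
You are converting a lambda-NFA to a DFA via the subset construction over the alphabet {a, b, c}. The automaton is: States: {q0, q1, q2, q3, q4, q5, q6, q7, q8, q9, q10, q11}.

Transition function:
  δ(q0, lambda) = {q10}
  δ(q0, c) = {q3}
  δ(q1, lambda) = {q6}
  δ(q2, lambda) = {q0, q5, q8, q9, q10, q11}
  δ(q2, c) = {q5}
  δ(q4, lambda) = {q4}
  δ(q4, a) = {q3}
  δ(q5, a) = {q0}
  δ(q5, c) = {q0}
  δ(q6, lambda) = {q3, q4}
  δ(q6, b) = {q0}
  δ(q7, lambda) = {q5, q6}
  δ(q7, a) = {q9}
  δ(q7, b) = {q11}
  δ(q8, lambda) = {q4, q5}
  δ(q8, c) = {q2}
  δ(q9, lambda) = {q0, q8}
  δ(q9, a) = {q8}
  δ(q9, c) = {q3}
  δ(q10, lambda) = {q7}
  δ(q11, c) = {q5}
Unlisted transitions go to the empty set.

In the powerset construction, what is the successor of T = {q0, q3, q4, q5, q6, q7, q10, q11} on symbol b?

{q0, q3, q4, q5, q6, q7, q10, q11}

q6 on b → {q0}.
q7 on b → {q11}.
No b-transition from q0, q3, q4, q5, q10, q11.
Union after reading b: {q0, q11}.
Now take the lambda-closure:
From q0 via lambda: add q10.
From q10 via lambda: add q7.
From q7 via lambda: add q5, q6.
From q6 via lambda: add q3, q4.
No new states can be added; the closed set is {q0, q3, q4, q5, q6, q7, q10, q11}.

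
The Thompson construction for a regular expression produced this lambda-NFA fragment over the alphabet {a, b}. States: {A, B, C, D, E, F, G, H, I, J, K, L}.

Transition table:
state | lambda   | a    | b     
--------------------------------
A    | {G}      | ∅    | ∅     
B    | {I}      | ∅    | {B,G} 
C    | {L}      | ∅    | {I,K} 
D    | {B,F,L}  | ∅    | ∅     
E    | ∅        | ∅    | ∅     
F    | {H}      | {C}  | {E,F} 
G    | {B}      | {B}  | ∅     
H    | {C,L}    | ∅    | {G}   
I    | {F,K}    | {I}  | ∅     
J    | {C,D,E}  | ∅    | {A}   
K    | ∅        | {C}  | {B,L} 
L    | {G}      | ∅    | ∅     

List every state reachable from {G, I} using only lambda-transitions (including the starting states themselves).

{B, C, F, G, H, I, K, L}

Start with {G, I}.
From G via lambda: add B.
From I via lambda: add F, K.
From F via lambda: add H.
From H via lambda: add C, L.
No new states can be added; the closed set is {B, C, F, G, H, I, K, L}.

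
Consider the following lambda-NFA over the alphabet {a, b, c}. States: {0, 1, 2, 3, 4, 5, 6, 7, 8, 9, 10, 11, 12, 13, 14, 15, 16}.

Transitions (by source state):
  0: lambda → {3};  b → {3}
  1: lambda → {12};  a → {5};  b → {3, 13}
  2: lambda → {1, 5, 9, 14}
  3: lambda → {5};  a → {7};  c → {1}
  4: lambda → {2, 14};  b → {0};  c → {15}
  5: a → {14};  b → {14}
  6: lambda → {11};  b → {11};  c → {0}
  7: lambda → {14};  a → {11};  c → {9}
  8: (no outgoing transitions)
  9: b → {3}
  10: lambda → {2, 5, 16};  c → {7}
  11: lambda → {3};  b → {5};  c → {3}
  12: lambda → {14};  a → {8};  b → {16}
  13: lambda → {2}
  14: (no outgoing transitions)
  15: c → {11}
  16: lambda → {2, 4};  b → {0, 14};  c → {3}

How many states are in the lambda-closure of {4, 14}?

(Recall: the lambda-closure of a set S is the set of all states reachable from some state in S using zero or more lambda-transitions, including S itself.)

Start with {4, 14}.
From 4 via lambda: add 2.
From 2 via lambda: add 1, 5, 9.
From 1 via lambda: add 12.
lambda-closure = {1, 2, 4, 5, 9, 12, 14}, which has 7 states.

7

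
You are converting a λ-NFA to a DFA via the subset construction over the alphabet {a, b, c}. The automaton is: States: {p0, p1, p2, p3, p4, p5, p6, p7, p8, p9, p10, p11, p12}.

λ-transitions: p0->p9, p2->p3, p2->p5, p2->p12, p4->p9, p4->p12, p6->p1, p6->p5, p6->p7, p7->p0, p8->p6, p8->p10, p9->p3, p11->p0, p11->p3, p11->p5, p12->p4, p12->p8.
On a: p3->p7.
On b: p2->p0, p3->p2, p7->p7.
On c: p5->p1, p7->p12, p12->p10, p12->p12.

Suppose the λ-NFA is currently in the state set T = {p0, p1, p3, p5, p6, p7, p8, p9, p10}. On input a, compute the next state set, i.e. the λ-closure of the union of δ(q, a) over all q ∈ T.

p3 on a → {p7}.
No a-transition from p0, p1, p5, p6, p7, p8, p9, p10.
Union after reading a: {p7}.
Now take the λ-closure:
From p7 via λ: add p0.
From p0 via λ: add p9.
From p9 via λ: add p3.
No new states can be added; the closed set is {p0, p3, p7, p9}.

{p0, p3, p7, p9}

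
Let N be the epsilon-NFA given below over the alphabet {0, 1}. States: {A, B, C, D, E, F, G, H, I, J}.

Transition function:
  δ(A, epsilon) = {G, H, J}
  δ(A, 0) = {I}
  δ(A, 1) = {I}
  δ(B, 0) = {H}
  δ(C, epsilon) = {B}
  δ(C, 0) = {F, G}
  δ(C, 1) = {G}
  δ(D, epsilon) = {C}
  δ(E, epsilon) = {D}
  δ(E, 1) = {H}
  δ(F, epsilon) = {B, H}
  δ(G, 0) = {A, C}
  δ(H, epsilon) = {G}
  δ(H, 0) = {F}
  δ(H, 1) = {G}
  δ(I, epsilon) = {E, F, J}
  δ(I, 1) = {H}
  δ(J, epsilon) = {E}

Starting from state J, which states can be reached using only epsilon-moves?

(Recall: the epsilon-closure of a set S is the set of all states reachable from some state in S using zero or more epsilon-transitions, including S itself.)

Start with {J}.
From J via epsilon: add E.
From E via epsilon: add D.
From D via epsilon: add C.
From C via epsilon: add B.
No new states can be added; the closed set is {B, C, D, E, J}.

{B, C, D, E, J}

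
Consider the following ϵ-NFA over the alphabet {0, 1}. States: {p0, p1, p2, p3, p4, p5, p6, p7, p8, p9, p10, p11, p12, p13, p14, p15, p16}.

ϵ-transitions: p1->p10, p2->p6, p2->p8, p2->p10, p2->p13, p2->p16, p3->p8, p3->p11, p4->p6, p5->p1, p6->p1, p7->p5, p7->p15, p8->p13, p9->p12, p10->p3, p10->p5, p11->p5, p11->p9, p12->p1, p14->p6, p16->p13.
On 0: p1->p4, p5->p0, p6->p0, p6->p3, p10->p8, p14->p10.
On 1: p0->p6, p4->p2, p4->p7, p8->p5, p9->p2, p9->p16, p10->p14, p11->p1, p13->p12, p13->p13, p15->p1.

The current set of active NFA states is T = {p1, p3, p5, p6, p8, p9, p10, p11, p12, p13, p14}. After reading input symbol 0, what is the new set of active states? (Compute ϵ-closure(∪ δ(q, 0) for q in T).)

{p0, p1, p3, p4, p5, p6, p8, p9, p10, p11, p12, p13}

p1 on 0 → {p4}.
p5 on 0 → {p0}.
p6 on 0 → {p0, p3}.
p10 on 0 → {p8}.
p14 on 0 → {p10}.
No 0-transition from p3, p8, p9, p11, p12, p13.
Union after reading 0: {p0, p3, p4, p8, p10}.
Now take the ϵ-closure:
From p3 via ϵ: add p11.
From p4 via ϵ: add p6.
From p8 via ϵ: add p13.
From p10 via ϵ: add p5.
From p5 via ϵ: add p1.
From p11 via ϵ: add p9.
From p9 via ϵ: add p12.
No new states can be added; the closed set is {p0, p1, p3, p4, p5, p6, p8, p9, p10, p11, p12, p13}.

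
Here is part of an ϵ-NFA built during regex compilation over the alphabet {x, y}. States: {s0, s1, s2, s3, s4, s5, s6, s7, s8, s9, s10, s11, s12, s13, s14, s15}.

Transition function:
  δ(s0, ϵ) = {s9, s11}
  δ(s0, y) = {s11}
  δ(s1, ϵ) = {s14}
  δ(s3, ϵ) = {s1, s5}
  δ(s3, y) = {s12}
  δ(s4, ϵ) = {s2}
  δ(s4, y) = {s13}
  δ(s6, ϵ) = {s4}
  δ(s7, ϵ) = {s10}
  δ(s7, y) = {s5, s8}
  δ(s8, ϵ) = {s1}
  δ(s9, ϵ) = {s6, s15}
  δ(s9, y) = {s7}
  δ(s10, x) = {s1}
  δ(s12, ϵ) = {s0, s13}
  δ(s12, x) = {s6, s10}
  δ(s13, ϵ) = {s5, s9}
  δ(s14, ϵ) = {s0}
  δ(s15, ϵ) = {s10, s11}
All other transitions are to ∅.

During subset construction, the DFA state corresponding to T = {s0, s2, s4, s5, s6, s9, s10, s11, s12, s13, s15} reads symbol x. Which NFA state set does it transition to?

{s0, s1, s2, s4, s6, s9, s10, s11, s14, s15}

s10 on x → {s1}.
s12 on x → {s6, s10}.
No x-transition from s0, s2, s4, s5, s6, s9, s11, s13, s15.
Union after reading x: {s1, s6, s10}.
Now take the ϵ-closure:
From s1 via ϵ: add s14.
From s6 via ϵ: add s4.
From s4 via ϵ: add s2.
From s14 via ϵ: add s0.
From s0 via ϵ: add s9, s11.
From s9 via ϵ: add s15.
No new states can be added; the closed set is {s0, s1, s2, s4, s6, s9, s10, s11, s14, s15}.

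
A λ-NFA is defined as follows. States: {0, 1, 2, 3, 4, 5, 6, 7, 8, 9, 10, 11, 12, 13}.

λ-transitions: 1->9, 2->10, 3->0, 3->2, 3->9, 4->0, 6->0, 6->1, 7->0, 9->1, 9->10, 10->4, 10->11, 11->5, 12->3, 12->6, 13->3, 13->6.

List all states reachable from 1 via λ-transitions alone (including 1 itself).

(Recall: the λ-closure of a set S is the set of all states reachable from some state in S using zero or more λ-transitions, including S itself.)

Start with {1}.
From 1 via λ: add 9.
From 9 via λ: add 10.
From 10 via λ: add 4, 11.
From 4 via λ: add 0.
From 11 via λ: add 5.
No new states can be added; the closed set is {0, 1, 4, 5, 9, 10, 11}.

{0, 1, 4, 5, 9, 10, 11}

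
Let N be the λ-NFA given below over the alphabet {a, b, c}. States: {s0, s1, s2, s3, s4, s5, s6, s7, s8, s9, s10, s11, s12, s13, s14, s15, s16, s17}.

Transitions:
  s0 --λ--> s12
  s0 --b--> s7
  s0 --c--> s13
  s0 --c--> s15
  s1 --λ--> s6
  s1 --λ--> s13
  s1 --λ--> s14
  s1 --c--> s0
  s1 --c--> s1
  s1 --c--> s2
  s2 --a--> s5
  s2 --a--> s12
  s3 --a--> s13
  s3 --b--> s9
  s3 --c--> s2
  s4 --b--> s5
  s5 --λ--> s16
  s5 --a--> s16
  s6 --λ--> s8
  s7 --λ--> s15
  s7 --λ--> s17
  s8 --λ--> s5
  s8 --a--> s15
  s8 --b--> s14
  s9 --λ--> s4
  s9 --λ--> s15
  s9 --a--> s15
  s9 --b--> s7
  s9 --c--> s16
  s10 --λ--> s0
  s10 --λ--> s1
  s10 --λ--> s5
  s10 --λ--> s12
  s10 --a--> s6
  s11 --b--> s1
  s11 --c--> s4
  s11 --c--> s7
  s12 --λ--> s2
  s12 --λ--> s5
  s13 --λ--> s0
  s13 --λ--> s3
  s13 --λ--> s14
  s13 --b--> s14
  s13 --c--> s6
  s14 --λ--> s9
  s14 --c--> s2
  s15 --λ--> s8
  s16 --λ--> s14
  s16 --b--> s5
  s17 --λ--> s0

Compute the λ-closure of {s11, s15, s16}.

{s4, s5, s8, s9, s11, s14, s15, s16}

Start with {s11, s15, s16}.
From s15 via λ: add s8.
From s16 via λ: add s14.
From s8 via λ: add s5.
From s14 via λ: add s9.
From s9 via λ: add s4.
No new states can be added; the closed set is {s4, s5, s8, s9, s11, s14, s15, s16}.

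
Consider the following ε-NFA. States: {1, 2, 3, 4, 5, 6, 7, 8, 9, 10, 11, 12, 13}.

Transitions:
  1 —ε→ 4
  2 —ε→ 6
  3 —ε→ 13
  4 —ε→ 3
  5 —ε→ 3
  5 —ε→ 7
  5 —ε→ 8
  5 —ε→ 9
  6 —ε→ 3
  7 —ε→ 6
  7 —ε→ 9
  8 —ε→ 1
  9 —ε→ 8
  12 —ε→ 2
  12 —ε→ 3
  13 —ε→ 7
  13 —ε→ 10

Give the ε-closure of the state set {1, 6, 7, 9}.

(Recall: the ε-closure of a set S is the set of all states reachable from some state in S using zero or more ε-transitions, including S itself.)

Start with {1, 6, 7, 9}.
From 1 via ε: add 4.
From 6 via ε: add 3.
From 9 via ε: add 8.
From 3 via ε: add 13.
From 13 via ε: add 10.
No new states can be added; the closed set is {1, 3, 4, 6, 7, 8, 9, 10, 13}.

{1, 3, 4, 6, 7, 8, 9, 10, 13}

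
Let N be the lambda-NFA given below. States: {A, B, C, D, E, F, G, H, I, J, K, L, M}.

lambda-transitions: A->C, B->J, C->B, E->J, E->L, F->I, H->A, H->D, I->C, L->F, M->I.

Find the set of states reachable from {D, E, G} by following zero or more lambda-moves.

Start with {D, E, G}.
From E via lambda: add J, L.
From L via lambda: add F.
From F via lambda: add I.
From I via lambda: add C.
From C via lambda: add B.
No new states can be added; the closed set is {B, C, D, E, F, G, I, J, L}.

{B, C, D, E, F, G, I, J, L}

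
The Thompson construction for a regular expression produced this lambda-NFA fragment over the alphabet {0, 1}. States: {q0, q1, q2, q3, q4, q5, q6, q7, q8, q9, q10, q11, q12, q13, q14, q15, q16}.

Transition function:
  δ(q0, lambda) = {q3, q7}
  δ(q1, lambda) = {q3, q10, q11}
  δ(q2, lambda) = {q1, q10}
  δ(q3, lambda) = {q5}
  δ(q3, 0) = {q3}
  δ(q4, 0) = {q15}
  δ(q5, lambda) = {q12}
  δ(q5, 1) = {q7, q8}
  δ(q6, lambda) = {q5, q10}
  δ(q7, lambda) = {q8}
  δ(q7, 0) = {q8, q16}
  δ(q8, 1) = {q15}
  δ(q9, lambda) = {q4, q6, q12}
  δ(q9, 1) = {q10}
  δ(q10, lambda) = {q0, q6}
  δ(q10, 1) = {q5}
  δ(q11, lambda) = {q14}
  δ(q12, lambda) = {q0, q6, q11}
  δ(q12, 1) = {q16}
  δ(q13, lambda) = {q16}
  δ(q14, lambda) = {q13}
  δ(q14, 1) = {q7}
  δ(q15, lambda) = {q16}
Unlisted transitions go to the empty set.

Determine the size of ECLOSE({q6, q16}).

12

Start with {q6, q16}.
From q6 via lambda: add q5, q10.
From q5 via lambda: add q12.
From q10 via lambda: add q0.
From q0 via lambda: add q3, q7.
From q12 via lambda: add q11.
From q7 via lambda: add q8.
From q11 via lambda: add q14.
From q14 via lambda: add q13.
lambda-closure = {q0, q3, q5, q6, q7, q8, q10, q11, q12, q13, q14, q16}, which has 12 states.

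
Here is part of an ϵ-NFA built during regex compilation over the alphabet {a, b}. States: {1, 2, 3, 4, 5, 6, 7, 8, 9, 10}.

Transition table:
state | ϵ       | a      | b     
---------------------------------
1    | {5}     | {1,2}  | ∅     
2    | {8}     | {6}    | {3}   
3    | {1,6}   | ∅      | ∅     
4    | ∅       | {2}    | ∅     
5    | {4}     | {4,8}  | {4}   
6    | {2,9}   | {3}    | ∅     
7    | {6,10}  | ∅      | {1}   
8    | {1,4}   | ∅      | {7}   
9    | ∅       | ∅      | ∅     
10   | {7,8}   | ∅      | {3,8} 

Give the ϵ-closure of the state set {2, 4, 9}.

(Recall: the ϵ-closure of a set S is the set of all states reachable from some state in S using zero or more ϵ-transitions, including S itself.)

Start with {2, 4, 9}.
From 2 via ϵ: add 8.
From 8 via ϵ: add 1.
From 1 via ϵ: add 5.
No new states can be added; the closed set is {1, 2, 4, 5, 8, 9}.

{1, 2, 4, 5, 8, 9}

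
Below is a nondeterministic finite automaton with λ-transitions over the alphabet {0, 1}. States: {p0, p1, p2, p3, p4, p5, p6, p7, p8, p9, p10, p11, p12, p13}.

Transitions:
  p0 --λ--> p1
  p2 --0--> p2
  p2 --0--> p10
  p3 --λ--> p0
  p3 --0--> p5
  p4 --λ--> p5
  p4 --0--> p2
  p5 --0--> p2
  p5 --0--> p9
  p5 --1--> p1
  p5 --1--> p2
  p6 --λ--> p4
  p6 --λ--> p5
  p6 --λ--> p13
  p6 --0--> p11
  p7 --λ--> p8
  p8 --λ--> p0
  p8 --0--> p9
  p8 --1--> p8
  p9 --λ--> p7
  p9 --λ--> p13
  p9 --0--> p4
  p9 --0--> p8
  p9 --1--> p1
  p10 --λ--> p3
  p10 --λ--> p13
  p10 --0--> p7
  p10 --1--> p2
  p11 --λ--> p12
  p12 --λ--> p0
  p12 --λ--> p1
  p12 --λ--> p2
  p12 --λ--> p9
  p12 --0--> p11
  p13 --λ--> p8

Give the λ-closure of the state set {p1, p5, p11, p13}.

Start with {p1, p5, p11, p13}.
From p11 via λ: add p12.
From p13 via λ: add p8.
From p8 via λ: add p0.
From p12 via λ: add p2, p9.
From p9 via λ: add p7.
No new states can be added; the closed set is {p0, p1, p2, p5, p7, p8, p9, p11, p12, p13}.

{p0, p1, p2, p5, p7, p8, p9, p11, p12, p13}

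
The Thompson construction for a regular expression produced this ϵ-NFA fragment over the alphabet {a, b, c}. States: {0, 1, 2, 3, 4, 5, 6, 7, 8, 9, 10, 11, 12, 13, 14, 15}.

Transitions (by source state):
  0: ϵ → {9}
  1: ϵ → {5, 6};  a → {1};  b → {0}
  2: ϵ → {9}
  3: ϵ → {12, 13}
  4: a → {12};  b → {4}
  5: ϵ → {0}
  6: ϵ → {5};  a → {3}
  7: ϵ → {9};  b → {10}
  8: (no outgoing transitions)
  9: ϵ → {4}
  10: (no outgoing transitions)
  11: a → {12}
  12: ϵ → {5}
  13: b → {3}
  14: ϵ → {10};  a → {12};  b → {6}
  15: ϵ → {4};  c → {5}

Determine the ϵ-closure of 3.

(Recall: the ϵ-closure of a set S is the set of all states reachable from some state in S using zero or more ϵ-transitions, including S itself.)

{0, 3, 4, 5, 9, 12, 13}

Start with {3}.
From 3 via ϵ: add 12, 13.
From 12 via ϵ: add 5.
From 5 via ϵ: add 0.
From 0 via ϵ: add 9.
From 9 via ϵ: add 4.
No new states can be added; the closed set is {0, 3, 4, 5, 9, 12, 13}.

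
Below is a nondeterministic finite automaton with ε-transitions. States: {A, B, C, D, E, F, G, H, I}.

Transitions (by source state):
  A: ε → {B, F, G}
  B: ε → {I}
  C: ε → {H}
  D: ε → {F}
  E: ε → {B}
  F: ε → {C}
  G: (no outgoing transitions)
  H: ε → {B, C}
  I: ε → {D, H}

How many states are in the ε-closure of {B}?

Start with {B}.
From B via ε: add I.
From I via ε: add D, H.
From D via ε: add F.
From H via ε: add C.
ε-closure = {B, C, D, F, H, I}, which has 6 states.

6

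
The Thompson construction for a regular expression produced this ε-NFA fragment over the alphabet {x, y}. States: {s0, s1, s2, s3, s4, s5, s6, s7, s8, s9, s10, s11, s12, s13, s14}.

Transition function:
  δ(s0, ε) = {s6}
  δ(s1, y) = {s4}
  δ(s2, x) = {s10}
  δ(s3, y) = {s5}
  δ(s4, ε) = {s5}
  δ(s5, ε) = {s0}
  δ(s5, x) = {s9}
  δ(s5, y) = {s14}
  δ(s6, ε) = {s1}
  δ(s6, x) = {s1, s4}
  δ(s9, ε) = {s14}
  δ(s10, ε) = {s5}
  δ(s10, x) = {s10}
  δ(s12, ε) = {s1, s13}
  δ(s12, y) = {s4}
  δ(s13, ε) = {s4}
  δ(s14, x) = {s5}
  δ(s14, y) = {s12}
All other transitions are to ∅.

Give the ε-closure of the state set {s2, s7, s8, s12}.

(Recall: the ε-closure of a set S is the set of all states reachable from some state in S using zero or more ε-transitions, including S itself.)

Start with {s2, s7, s8, s12}.
From s12 via ε: add s1, s13.
From s13 via ε: add s4.
From s4 via ε: add s5.
From s5 via ε: add s0.
From s0 via ε: add s6.
No new states can be added; the closed set is {s0, s1, s2, s4, s5, s6, s7, s8, s12, s13}.

{s0, s1, s2, s4, s5, s6, s7, s8, s12, s13}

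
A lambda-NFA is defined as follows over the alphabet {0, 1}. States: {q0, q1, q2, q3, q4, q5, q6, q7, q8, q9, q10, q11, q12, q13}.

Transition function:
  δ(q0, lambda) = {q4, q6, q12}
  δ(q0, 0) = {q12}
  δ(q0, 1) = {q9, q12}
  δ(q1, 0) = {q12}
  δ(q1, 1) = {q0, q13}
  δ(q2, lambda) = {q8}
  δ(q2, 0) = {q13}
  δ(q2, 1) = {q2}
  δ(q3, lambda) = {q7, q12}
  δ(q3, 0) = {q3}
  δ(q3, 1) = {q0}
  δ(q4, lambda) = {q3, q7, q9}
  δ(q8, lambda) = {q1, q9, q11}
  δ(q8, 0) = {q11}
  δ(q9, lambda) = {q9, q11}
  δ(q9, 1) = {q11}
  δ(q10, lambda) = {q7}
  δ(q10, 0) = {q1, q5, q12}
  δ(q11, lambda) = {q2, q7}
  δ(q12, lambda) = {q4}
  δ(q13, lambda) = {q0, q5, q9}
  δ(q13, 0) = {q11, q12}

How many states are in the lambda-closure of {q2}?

6

Start with {q2}.
From q2 via lambda: add q8.
From q8 via lambda: add q1, q9, q11.
From q11 via lambda: add q7.
lambda-closure = {q1, q2, q7, q8, q9, q11}, which has 6 states.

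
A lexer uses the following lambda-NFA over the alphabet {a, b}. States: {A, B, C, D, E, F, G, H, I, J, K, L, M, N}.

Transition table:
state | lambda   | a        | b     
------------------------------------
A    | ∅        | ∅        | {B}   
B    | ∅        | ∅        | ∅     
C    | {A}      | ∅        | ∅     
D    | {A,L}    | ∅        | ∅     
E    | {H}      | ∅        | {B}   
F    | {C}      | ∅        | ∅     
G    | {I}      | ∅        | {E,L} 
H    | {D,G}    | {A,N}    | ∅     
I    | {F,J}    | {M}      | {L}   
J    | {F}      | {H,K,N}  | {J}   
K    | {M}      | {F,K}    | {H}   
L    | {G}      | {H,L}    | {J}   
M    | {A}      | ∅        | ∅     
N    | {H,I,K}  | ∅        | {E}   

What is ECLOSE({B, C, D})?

Start with {B, C, D}.
From C via lambda: add A.
From D via lambda: add L.
From L via lambda: add G.
From G via lambda: add I.
From I via lambda: add F, J.
No new states can be added; the closed set is {A, B, C, D, F, G, I, J, L}.

{A, B, C, D, F, G, I, J, L}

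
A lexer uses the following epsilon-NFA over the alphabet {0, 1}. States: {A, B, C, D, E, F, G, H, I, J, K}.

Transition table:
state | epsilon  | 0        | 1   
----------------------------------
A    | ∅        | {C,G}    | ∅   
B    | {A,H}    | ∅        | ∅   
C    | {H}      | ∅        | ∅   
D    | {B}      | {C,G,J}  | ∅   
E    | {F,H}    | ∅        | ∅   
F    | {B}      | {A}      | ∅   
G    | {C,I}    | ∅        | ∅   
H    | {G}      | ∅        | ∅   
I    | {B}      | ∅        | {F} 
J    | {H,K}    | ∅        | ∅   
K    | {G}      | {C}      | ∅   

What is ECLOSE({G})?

{A, B, C, G, H, I}

Start with {G}.
From G via epsilon: add C, I.
From C via epsilon: add H.
From I via epsilon: add B.
From B via epsilon: add A.
No new states can be added; the closed set is {A, B, C, G, H, I}.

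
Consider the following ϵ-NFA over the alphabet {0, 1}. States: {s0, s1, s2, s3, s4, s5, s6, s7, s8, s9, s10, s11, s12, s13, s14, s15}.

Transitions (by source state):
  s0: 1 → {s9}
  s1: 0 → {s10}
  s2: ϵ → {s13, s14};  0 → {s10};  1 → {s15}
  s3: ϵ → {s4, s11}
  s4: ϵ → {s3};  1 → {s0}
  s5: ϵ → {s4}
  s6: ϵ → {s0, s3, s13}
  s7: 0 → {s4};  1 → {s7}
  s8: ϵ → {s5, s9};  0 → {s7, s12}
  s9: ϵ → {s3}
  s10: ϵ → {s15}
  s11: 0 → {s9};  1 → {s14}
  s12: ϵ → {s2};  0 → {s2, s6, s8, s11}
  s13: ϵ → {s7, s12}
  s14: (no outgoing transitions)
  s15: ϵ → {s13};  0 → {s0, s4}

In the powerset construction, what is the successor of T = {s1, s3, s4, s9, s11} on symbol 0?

{s2, s3, s4, s7, s9, s10, s11, s12, s13, s14, s15}

s1 on 0 → {s10}.
s11 on 0 → {s9}.
No 0-transition from s3, s4, s9.
Union after reading 0: {s9, s10}.
Now take the ϵ-closure:
From s9 via ϵ: add s3.
From s10 via ϵ: add s15.
From s3 via ϵ: add s4, s11.
From s15 via ϵ: add s13.
From s13 via ϵ: add s7, s12.
From s12 via ϵ: add s2.
From s2 via ϵ: add s14.
No new states can be added; the closed set is {s2, s3, s4, s7, s9, s10, s11, s12, s13, s14, s15}.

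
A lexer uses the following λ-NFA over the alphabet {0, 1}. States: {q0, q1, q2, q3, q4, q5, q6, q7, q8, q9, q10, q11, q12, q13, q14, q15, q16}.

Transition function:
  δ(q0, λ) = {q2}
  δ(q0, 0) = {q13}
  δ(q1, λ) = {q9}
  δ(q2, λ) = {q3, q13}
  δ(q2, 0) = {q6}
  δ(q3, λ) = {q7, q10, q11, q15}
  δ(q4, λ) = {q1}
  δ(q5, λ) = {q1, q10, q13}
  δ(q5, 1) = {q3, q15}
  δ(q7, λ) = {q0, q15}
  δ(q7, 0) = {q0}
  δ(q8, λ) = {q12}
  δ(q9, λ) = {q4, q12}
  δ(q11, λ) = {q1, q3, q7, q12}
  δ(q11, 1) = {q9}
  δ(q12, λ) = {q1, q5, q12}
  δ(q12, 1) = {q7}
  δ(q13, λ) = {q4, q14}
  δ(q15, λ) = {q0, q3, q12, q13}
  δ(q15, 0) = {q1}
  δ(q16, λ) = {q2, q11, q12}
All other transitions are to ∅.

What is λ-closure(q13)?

{q1, q4, q5, q9, q10, q12, q13, q14}

Start with {q13}.
From q13 via λ: add q4, q14.
From q4 via λ: add q1.
From q1 via λ: add q9.
From q9 via λ: add q12.
From q12 via λ: add q5.
From q5 via λ: add q10.
No new states can be added; the closed set is {q1, q4, q5, q9, q10, q12, q13, q14}.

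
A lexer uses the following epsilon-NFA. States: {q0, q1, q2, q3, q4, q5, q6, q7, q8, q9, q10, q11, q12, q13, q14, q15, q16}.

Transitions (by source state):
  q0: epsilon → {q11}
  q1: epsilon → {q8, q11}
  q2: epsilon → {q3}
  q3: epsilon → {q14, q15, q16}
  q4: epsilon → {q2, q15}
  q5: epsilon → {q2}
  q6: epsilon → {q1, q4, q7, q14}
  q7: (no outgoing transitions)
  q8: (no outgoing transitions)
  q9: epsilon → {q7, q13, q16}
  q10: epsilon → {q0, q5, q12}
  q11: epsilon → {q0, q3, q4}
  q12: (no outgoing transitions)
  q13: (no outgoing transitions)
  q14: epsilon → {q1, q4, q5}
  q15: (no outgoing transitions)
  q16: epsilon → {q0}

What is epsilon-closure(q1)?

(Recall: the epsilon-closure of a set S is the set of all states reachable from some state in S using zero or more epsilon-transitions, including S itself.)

{q0, q1, q2, q3, q4, q5, q8, q11, q14, q15, q16}

Start with {q1}.
From q1 via epsilon: add q8, q11.
From q11 via epsilon: add q0, q3, q4.
From q3 via epsilon: add q14, q15, q16.
From q4 via epsilon: add q2.
From q14 via epsilon: add q5.
No new states can be added; the closed set is {q0, q1, q2, q3, q4, q5, q8, q11, q14, q15, q16}.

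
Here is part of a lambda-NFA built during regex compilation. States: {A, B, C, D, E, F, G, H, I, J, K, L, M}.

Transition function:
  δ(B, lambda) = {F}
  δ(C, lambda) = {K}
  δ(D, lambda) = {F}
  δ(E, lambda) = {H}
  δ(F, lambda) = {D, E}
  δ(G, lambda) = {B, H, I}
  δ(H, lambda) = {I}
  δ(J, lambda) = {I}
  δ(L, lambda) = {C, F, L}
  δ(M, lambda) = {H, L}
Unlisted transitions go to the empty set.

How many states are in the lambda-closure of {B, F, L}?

9

Start with {B, F, L}.
From F via lambda: add D, E.
From L via lambda: add C.
From C via lambda: add K.
From E via lambda: add H.
From H via lambda: add I.
lambda-closure = {B, C, D, E, F, H, I, K, L}, which has 9 states.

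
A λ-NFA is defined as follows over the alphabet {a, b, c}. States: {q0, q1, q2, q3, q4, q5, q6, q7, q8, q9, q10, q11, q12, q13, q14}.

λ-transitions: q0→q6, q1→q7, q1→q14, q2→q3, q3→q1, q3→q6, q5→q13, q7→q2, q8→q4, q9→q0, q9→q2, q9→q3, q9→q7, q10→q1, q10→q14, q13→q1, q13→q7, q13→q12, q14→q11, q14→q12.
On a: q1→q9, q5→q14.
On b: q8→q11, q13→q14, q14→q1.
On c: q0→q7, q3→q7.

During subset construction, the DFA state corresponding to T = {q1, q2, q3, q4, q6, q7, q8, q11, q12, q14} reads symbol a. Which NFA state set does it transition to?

{q0, q1, q2, q3, q6, q7, q9, q11, q12, q14}

q1 on a → {q9}.
No a-transition from q2, q3, q4, q6, q7, q8, q11, q12, q14.
Union after reading a: {q9}.
Now take the λ-closure:
From q9 via λ: add q0, q2, q3, q7.
From q0 via λ: add q6.
From q3 via λ: add q1.
From q1 via λ: add q14.
From q14 via λ: add q11, q12.
No new states can be added; the closed set is {q0, q1, q2, q3, q6, q7, q9, q11, q12, q14}.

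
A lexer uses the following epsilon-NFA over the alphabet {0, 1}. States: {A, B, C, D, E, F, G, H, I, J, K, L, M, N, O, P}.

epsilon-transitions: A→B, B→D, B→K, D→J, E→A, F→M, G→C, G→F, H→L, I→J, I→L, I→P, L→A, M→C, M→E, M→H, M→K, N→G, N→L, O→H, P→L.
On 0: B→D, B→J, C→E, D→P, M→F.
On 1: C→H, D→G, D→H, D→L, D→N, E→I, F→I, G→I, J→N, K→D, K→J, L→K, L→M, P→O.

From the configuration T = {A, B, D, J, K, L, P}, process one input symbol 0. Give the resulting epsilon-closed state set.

B on 0 → {D, J}.
D on 0 → {P}.
No 0-transition from A, J, K, L, P.
Union after reading 0: {D, J, P}.
Now take the epsilon-closure:
From P via epsilon: add L.
From L via epsilon: add A.
From A via epsilon: add B.
From B via epsilon: add K.
No new states can be added; the closed set is {A, B, D, J, K, L, P}.

{A, B, D, J, K, L, P}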